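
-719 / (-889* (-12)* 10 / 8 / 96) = -23008 / 4445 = -5.18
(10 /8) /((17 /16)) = 20 /17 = 1.18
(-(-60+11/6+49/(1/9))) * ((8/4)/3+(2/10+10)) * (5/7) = -2971.52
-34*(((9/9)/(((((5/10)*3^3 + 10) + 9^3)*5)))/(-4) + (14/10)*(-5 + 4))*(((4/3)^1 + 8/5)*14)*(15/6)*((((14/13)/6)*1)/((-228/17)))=-24678577/377325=-65.40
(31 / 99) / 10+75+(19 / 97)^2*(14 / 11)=699364789 / 9314910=75.08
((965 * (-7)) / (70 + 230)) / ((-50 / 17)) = 22967 / 3000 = 7.66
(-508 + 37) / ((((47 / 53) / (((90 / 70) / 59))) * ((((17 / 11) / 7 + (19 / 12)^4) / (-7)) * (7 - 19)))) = -29893292352 / 28803786017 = -1.04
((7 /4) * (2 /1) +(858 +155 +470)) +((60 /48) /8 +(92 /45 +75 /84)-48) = 14531263 /10080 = 1441.59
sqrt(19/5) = sqrt(95)/5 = 1.95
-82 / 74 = -41 / 37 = -1.11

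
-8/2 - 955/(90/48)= -1540/3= -513.33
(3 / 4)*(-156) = -117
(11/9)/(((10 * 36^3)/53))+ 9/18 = 2100103/4199040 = 0.50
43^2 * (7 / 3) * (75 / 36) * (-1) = -323575 / 36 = -8988.19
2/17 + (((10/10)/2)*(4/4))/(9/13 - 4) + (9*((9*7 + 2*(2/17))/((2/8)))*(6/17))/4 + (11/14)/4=139897773/695912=201.03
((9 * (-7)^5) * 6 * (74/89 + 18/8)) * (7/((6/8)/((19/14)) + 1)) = -66208268889/5251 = -12608697.18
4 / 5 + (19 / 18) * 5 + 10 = 1447 / 90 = 16.08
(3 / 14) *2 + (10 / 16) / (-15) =0.39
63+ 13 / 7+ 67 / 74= 34065 / 518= 65.76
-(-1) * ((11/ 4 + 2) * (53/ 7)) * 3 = 3021/ 28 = 107.89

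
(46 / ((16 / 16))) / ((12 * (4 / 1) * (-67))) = -0.01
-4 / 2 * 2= -4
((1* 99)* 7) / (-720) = -77 / 80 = -0.96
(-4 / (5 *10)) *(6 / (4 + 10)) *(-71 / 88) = 213 / 7700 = 0.03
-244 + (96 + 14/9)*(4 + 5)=634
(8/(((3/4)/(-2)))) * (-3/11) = 64/11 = 5.82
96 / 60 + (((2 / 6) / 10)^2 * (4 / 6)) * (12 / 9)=3242 / 2025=1.60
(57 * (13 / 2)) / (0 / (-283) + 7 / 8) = 2964 / 7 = 423.43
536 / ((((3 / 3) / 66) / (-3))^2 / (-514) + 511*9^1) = 10800858816 / 92673786743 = 0.12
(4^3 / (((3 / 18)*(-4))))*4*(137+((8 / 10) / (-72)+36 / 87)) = -22951744 / 435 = -52762.63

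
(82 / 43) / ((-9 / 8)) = -656 / 387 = -1.70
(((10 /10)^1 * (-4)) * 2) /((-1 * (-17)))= -8 /17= -0.47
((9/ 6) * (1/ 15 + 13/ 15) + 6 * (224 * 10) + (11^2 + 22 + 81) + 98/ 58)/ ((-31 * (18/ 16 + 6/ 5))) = -5284608/ 27869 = -189.62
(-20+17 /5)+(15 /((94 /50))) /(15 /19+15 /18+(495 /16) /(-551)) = -22409587 /1947445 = -11.51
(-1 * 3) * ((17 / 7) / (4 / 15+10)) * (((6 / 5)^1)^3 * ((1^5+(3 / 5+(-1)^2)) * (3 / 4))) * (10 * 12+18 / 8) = -78782301 / 269500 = -292.33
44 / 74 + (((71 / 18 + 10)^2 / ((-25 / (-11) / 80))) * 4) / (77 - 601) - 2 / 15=-101660156 / 1963035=-51.79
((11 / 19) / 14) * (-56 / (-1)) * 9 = 396 / 19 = 20.84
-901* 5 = -4505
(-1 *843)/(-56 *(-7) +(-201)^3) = 843/8120209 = 0.00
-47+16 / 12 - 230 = -827 / 3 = -275.67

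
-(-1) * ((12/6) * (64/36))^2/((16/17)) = 1088/81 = 13.43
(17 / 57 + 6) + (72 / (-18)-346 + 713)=369.30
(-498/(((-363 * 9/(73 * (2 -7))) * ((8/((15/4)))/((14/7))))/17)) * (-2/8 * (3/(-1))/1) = -2575075/3872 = -665.05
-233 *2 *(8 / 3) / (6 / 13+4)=-24232 / 87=-278.53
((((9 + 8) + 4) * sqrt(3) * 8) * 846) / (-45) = -15792 * sqrt(3) / 5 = -5470.51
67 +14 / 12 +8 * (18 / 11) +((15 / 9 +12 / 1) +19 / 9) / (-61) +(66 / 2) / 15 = 5024383 / 60390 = 83.20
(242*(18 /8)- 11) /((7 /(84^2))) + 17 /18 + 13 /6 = 4839940 /9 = 537771.11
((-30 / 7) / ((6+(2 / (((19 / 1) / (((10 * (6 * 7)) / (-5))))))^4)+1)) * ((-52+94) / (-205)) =4691556 / 32697763343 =0.00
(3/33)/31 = 1/341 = 0.00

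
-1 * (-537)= 537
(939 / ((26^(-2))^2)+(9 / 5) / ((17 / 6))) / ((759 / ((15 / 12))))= 6078923249 / 8602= 706687.19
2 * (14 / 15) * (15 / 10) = 2.80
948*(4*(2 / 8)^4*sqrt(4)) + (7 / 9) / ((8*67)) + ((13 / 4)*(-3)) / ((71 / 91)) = 17.13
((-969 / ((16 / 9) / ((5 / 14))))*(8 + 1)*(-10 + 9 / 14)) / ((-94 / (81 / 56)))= -252.26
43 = 43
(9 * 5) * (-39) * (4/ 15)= -468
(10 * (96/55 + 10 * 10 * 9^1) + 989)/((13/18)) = 13855.09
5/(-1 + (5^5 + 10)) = 5/3134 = 0.00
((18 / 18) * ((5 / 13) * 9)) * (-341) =-15345 / 13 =-1180.38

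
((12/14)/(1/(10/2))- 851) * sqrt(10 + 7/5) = -5927 * sqrt(285)/35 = -2858.84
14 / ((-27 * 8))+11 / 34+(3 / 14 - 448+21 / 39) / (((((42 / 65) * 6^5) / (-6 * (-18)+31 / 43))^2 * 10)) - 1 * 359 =-261079004618452831 / 727721553936384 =-358.76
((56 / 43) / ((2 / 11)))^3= 29218112 / 79507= 367.49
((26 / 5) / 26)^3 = 1 / 125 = 0.01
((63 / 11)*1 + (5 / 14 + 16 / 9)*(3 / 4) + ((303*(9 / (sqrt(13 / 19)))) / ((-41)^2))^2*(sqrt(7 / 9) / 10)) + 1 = 47098017*sqrt(7) / 367348930 + 15391 / 1848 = 8.67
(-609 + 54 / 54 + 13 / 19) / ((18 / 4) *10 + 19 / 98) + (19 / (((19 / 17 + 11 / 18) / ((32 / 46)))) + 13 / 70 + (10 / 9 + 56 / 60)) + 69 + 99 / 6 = 81.94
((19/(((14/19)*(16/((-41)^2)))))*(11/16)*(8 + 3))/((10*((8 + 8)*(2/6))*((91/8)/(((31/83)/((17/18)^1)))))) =61459035957/4601891840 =13.36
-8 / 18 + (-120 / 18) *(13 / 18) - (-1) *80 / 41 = -3662 / 1107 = -3.31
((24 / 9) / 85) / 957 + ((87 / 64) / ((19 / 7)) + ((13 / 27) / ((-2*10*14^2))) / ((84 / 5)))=28675311521 / 57253539420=0.50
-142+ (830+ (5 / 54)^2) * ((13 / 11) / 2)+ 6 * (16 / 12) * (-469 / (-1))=4100.46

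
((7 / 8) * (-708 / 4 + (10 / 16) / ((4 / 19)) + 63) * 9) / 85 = -13167 / 1280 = -10.29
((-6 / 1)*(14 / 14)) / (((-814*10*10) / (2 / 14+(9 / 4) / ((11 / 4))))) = 3 / 42350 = 0.00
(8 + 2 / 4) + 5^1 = 27 / 2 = 13.50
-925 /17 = -54.41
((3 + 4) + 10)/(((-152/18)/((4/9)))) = -17/19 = -0.89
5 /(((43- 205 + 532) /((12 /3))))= 2 /37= 0.05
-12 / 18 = -2 / 3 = -0.67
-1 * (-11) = 11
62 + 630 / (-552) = 5599 / 92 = 60.86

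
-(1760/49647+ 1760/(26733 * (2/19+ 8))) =-106000/2432703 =-0.04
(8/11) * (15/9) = 40/33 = 1.21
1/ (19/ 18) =18/ 19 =0.95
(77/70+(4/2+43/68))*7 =8883/340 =26.13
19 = 19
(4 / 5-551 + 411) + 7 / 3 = -2053 / 15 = -136.87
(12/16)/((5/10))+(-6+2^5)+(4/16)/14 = 27.52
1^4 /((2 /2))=1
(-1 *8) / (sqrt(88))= -2 *sqrt(22) / 11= -0.85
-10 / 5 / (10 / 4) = -4 / 5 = -0.80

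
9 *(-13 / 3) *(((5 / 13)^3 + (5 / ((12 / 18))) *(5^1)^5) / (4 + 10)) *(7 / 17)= -308953875 / 11492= -26884.26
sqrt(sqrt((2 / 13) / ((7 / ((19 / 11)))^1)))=1001^(3 / 4) * 38^(1 / 4) / 1001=0.44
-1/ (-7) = 1/ 7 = 0.14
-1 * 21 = -21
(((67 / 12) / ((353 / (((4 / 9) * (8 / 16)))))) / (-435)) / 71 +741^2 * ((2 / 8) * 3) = 484890578624071 / 1177459740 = 411810.75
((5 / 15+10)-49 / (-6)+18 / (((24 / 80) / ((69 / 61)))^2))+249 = 3895135 / 7442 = 523.40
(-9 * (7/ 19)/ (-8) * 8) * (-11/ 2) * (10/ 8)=-3465/ 152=-22.80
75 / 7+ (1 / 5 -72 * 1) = -2138 / 35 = -61.09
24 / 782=12 / 391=0.03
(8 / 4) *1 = 2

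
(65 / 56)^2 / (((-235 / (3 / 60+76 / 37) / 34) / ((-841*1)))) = 3762012501 / 10907008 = 344.92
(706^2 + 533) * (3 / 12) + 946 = 502753 / 4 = 125688.25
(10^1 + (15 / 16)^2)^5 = 167542888107990625 / 1099511627776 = 152379.37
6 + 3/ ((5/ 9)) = 11.40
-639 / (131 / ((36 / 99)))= -2556 / 1441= -1.77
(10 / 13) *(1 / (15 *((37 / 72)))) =48 / 481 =0.10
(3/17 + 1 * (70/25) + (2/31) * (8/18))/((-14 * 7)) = -10181/332010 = -0.03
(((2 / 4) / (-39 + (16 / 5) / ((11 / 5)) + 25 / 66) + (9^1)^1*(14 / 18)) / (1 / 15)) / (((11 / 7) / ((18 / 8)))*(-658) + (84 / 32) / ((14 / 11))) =-3365280 / 14691017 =-0.23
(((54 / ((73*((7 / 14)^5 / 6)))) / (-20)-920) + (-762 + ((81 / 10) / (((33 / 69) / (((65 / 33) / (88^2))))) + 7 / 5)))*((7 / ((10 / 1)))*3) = -24243055953543 / 6840275200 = -3544.16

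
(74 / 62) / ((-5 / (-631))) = 23347 / 155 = 150.63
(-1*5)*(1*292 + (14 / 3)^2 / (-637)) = -170800 / 117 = -1459.83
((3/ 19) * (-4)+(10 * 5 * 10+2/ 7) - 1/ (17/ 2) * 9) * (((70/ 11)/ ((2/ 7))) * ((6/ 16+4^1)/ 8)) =31385725/ 5168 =6073.09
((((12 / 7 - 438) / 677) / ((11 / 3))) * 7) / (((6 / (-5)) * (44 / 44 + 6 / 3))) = 2545 / 7447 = 0.34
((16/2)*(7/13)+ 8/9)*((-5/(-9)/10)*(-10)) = -3040/1053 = -2.89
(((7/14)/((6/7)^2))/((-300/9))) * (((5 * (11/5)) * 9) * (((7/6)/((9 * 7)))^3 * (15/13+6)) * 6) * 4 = -16709/7581600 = -0.00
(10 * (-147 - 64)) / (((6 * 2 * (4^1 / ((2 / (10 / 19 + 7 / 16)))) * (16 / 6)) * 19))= -1055 / 586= -1.80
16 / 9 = 1.78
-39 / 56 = -0.70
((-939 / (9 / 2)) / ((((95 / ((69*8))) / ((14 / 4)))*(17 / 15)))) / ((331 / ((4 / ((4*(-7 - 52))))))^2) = -0.00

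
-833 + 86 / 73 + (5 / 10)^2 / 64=-831.82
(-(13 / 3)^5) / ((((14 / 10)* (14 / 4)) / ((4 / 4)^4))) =-3712930 / 11907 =-311.83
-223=-223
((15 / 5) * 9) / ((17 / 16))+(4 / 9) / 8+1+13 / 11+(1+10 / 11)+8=126421 / 3366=37.56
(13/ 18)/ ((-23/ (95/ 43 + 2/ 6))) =-2132/ 26703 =-0.08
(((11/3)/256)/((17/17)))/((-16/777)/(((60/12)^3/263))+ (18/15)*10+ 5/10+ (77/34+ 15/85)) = 6054125/6297142784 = 0.00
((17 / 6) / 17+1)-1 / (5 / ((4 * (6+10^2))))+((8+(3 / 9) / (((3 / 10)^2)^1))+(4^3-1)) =-2411 / 270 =-8.93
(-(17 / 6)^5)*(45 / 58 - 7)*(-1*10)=-11364.95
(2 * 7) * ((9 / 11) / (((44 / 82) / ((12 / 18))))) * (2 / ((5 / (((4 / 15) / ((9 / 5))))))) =4592 / 5445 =0.84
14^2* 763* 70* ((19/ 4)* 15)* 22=16409154300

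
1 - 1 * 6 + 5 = 0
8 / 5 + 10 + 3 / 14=827 / 70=11.81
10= 10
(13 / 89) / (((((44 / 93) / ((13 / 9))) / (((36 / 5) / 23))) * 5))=15717 / 562925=0.03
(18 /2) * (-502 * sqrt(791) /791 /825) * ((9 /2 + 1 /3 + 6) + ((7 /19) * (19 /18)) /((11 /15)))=-7530 * sqrt(791) /95711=-2.21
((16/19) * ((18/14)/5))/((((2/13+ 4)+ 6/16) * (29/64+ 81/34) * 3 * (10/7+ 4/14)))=452608/138038325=0.00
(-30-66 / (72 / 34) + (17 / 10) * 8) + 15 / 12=-2779 / 60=-46.32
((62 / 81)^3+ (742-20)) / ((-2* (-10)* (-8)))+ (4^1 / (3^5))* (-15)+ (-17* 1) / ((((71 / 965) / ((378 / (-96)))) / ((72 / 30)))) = 1315330357373 / 603716976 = 2178.72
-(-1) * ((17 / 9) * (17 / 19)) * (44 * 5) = 371.81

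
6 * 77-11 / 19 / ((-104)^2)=94942837 / 205504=462.00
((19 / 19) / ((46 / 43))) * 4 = 86 / 23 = 3.74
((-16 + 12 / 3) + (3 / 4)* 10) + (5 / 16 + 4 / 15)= -941 / 240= -3.92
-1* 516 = -516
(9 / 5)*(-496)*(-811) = 3620304 / 5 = 724060.80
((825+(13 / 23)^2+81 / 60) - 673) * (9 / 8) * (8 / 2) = 691.51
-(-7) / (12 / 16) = 28 / 3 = 9.33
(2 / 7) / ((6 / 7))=1 / 3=0.33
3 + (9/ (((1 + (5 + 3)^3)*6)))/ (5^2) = 25651/ 8550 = 3.00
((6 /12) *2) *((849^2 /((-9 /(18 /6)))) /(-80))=240267 /80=3003.34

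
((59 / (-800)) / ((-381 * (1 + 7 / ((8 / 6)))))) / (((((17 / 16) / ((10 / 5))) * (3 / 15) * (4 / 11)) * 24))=649 / 19431000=0.00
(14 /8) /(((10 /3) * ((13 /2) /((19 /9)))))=133 /780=0.17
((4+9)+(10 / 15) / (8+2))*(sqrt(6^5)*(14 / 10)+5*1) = 196 / 3+16464*sqrt(6) / 25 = 1678.47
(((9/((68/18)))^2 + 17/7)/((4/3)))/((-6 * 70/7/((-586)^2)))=-5629891571/161840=-34786.77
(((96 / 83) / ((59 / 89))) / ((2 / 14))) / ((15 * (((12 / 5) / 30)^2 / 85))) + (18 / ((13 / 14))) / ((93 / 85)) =21375829580 / 1973491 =10831.48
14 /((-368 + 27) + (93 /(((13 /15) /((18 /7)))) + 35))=-637 /1368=-0.47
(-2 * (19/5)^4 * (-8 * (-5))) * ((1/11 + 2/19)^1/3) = -4499504/4125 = -1090.79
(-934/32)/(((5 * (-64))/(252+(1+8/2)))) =120019/5120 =23.44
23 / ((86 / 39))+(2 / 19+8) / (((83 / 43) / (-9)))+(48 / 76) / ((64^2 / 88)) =-237377199 / 8679808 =-27.35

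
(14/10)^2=49/25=1.96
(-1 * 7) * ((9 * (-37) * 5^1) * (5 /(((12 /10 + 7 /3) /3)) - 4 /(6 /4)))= 975135 /53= 18398.77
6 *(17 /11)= 102 /11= 9.27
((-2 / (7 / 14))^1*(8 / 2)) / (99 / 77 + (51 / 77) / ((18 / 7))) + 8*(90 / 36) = 6868 / 713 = 9.63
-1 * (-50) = 50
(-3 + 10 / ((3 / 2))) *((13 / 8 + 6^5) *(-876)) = -49963463 / 2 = -24981731.50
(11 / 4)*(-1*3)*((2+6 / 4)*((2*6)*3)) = -2079 / 2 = -1039.50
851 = 851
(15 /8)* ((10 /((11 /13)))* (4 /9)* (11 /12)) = 325 /36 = 9.03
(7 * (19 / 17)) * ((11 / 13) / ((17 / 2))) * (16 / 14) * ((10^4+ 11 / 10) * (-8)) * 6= -472146048 / 1105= -427281.49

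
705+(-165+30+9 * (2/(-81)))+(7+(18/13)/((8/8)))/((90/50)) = 22403/39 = 574.44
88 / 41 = 2.15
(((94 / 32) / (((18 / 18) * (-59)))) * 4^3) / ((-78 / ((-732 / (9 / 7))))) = -160552 / 6903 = -23.26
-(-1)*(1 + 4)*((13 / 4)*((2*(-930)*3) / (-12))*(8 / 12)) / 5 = 2015 / 2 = 1007.50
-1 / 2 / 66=-1 / 132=-0.01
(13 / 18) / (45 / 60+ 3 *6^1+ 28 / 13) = 338 / 9783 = 0.03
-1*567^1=-567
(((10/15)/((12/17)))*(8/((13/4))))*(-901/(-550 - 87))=245072/74529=3.29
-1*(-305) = 305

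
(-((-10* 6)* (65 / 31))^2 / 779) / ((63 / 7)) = -1690000 / 748619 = -2.26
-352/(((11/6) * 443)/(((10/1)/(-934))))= 960/206881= 0.00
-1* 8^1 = -8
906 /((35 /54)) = 48924 /35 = 1397.83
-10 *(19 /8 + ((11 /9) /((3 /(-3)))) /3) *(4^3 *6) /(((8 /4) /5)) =-18888.89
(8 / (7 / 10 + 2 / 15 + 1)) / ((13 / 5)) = 240 / 143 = 1.68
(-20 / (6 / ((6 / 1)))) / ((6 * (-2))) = 5 / 3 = 1.67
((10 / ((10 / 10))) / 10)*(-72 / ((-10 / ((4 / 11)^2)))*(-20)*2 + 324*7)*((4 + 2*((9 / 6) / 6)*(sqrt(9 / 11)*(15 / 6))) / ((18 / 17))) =1911225*sqrt(11) / 2662 + 1019320 / 121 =10805.36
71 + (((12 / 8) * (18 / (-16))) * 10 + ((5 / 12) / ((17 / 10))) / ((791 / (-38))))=17463853 / 322728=54.11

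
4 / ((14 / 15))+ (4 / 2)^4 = 142 / 7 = 20.29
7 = 7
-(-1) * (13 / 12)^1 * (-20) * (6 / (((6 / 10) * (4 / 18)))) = -975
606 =606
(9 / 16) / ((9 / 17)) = 17 / 16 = 1.06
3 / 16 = 0.19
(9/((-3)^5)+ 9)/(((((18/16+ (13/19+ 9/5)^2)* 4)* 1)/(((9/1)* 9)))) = 13104300/526793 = 24.88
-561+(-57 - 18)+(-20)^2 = -236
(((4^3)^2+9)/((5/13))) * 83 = 885859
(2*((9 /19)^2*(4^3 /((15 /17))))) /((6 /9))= 88128 /1805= 48.82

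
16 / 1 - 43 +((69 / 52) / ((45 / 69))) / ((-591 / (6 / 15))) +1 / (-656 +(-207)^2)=-437649841597 / 16208440950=-27.00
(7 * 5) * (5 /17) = 175 /17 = 10.29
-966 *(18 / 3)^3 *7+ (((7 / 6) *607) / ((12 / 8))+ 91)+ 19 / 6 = -26280463 / 18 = -1460025.72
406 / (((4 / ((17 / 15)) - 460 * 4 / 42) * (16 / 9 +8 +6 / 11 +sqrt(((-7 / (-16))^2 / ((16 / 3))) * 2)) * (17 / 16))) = -144219930624 / 156834625175 +1528015104 * sqrt(6) / 156834625175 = -0.90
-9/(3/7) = -21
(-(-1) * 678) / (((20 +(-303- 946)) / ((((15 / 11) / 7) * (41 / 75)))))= -0.06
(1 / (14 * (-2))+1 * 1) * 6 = 81 / 14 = 5.79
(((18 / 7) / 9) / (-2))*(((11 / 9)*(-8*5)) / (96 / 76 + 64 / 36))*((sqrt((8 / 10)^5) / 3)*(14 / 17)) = 13376*sqrt(5) / 82875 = 0.36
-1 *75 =-75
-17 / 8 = -2.12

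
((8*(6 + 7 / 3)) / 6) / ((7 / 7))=100 / 9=11.11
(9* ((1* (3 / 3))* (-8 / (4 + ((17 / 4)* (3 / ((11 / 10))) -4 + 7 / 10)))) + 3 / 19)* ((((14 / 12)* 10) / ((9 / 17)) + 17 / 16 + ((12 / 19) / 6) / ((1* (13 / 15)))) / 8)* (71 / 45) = -1073299408183 / 41115185280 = -26.10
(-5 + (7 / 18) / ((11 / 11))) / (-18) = 83 / 324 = 0.26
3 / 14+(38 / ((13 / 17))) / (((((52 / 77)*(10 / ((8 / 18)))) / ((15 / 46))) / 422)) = 73503917 / 163254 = 450.24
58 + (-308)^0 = 59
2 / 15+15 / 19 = 263 / 285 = 0.92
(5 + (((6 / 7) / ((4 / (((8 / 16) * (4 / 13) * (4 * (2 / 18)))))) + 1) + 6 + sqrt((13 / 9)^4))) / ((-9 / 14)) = -207878 / 9477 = -21.94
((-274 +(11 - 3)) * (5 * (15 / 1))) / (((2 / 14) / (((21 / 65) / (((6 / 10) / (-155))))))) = 151520250 / 13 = 11655403.85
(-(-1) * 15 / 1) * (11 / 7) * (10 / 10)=165 / 7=23.57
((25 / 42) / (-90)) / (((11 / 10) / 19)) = -0.11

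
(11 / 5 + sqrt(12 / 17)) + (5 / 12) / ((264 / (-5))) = 2 * sqrt(51) / 17 + 34723 / 15840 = 3.03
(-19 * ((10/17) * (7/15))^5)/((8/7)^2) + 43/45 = 3218671369/3450252510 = 0.93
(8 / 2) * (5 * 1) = 20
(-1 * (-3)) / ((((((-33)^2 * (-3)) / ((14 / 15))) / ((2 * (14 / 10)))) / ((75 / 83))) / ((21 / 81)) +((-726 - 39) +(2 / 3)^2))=-37044 / 75332855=-0.00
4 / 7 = 0.57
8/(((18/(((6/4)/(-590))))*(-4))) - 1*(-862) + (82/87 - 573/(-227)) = 6722896041/7767940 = 865.47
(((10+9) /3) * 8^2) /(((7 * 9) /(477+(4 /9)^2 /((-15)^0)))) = 47002048 /15309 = 3070.22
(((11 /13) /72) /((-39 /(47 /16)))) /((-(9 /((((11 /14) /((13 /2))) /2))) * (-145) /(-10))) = 5687 /13872104064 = 0.00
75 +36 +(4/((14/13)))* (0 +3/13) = 783/7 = 111.86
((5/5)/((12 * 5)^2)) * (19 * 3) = 19/1200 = 0.02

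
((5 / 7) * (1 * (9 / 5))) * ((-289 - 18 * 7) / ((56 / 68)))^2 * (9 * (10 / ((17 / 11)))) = 13043460375 / 686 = 19013790.63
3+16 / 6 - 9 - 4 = -22 / 3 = -7.33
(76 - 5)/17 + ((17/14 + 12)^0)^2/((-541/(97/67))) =2571888/616199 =4.17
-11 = -11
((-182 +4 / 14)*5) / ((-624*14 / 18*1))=2385 / 1274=1.87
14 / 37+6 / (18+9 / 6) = 330 / 481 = 0.69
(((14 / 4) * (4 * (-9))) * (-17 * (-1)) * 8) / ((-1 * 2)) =8568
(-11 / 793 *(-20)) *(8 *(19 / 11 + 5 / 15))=10880 / 2379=4.57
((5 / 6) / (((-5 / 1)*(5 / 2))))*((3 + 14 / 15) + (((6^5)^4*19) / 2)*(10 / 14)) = -2605012888544870813 / 1575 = -1653976437171346.55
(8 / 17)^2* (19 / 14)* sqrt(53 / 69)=608* sqrt(3657) / 139587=0.26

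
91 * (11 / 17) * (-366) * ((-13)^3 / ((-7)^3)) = -138039.12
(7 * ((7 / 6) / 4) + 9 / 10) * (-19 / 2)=-6707 / 240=-27.95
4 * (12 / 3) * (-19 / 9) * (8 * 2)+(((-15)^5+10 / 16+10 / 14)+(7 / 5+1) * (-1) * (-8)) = -1914935161 / 2520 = -759894.91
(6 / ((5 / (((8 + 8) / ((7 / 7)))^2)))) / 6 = 51.20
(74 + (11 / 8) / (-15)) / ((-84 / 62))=-39277 / 720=-54.55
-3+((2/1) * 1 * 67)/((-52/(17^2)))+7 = -740.73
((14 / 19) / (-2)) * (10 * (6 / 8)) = -105 / 38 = -2.76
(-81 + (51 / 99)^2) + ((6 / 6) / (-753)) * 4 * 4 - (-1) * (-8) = -24260440 / 273339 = -88.76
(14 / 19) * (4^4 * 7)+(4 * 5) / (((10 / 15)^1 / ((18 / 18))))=25658 / 19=1350.42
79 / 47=1.68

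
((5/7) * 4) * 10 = 200/7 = 28.57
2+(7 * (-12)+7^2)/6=-23/6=-3.83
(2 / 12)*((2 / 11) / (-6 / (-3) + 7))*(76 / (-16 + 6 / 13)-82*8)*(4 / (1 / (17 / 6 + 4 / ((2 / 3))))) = -2358500 / 29997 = -78.62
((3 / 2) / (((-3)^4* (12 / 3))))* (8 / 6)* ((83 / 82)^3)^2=326940373369 / 49249080770688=0.01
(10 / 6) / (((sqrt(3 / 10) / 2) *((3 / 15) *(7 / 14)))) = 100 *sqrt(30) / 9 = 60.86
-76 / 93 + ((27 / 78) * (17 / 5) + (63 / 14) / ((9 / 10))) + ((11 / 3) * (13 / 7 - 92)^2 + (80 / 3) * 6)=17748437881 / 592410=29959.72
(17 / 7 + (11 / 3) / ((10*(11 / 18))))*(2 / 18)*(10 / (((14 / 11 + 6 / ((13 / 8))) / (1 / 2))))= 7579 / 22365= 0.34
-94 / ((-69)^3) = 94 / 328509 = 0.00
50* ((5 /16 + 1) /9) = 175 /24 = 7.29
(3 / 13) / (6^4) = 0.00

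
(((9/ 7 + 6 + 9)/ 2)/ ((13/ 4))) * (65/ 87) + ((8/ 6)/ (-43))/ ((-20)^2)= 4901797/ 2618700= 1.87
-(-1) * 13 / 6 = 13 / 6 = 2.17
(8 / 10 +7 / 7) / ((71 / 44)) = 396 / 355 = 1.12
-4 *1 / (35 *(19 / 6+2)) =-24 / 1085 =-0.02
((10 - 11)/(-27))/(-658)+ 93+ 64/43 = 72183215/763938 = 94.49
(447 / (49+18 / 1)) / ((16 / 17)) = 7599 / 1072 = 7.09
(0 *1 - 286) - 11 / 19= -5445 / 19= -286.58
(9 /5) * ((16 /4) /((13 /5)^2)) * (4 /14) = 360 /1183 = 0.30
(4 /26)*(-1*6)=-12 /13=-0.92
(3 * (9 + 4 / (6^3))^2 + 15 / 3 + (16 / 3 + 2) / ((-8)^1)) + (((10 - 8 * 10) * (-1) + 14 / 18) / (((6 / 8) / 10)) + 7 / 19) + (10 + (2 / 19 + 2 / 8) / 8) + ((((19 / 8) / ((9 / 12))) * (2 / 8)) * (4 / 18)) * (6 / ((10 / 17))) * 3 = 892066621 / 738720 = 1207.58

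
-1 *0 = 0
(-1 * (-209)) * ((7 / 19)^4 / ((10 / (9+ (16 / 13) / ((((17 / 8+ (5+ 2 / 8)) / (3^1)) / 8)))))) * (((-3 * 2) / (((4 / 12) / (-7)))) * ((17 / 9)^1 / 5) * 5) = 330005445 / 276887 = 1191.84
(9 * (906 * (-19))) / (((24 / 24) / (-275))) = 42604650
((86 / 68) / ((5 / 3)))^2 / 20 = 16641 / 578000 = 0.03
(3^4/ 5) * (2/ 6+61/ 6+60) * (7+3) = 11421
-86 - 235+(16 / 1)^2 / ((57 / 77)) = 24.82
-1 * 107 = -107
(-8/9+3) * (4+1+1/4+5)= 779/36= 21.64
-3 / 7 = -0.43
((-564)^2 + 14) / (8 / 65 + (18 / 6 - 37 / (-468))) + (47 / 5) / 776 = 2888184664171 / 29072840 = 99343.05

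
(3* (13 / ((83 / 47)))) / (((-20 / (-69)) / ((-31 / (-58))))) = 3920787 / 96280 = 40.72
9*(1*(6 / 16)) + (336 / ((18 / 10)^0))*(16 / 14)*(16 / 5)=49287 / 40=1232.18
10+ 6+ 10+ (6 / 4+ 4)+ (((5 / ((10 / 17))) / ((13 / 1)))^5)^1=375683201 / 11881376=31.62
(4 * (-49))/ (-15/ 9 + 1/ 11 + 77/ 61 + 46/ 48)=-3156384/ 10385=-303.94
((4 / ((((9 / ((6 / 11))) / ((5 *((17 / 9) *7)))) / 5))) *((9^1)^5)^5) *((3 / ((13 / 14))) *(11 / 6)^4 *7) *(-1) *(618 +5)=-119037654192732022667857622991075 / 13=-9156742630210155589835202000000.00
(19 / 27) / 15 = 0.05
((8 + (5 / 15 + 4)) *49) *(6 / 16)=1813 / 8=226.62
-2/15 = -0.13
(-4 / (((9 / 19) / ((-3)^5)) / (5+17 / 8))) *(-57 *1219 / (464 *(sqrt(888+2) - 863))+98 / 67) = 2031752403 *sqrt(890) / 690319712+1106574251924871 / 46251420704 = 24013.00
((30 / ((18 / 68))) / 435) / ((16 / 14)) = 119 / 522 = 0.23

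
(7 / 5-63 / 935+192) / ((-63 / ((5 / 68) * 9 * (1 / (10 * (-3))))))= 90383 / 1335180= 0.07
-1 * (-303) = 303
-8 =-8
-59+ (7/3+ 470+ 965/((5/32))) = 19768/3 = 6589.33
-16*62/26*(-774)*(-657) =-252224928/13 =-19401917.54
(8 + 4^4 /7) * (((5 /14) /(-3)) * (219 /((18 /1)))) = -64.56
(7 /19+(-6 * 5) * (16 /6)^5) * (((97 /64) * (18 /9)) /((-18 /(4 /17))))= 603859241 /3767472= 160.28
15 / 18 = 5 / 6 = 0.83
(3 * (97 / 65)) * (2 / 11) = 582 / 715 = 0.81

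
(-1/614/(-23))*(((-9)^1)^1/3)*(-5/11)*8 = 60/77671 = 0.00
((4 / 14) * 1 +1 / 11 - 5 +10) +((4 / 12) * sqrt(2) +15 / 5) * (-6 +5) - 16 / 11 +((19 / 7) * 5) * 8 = 8431 / 77 - sqrt(2) / 3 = 109.02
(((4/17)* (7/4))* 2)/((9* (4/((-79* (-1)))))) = 1.81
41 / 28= 1.46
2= 2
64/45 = 1.42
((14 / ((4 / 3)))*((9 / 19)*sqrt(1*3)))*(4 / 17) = 378*sqrt(3) / 323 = 2.03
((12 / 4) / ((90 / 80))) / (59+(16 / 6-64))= -8 / 7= -1.14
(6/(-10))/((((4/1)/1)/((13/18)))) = -13/120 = -0.11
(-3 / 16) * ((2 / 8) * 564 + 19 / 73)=-3867 / 146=-26.49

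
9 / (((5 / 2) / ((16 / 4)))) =72 / 5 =14.40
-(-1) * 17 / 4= 4.25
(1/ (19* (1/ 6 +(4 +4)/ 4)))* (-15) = -90/ 247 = -0.36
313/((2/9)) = 2817/2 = 1408.50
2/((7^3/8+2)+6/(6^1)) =0.04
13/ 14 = 0.93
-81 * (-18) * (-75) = -109350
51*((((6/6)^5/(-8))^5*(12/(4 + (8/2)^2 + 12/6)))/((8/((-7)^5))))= 2571471/1441792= 1.78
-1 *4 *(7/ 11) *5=-140/ 11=-12.73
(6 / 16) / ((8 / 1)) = 3 / 64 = 0.05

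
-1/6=-0.17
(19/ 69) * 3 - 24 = -533/ 23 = -23.17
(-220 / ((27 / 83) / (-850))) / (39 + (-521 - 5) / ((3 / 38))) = -15521000 / 178839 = -86.79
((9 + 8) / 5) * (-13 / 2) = -221 / 10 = -22.10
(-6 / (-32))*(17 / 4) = 51 / 64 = 0.80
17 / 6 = 2.83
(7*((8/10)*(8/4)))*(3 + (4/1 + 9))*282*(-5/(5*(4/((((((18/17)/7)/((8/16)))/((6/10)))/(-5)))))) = 108288/85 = 1273.98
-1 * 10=-10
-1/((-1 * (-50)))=-1/50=-0.02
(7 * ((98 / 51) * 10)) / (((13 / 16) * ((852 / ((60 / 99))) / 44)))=2195200 / 423657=5.18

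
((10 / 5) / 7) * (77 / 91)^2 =242 / 1183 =0.20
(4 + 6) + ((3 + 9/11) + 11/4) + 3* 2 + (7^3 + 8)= 16437/44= 373.57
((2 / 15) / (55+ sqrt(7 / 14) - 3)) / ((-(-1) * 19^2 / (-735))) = -10192 / 1951927+ 98 * sqrt(2) / 1951927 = -0.01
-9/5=-1.80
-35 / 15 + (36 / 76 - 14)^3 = -50971792 / 20577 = -2477.12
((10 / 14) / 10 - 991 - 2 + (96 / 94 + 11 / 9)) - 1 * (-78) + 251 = -3918499 / 5922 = -661.69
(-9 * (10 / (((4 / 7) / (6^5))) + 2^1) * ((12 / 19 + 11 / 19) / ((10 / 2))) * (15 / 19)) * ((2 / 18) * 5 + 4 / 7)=-666665718 / 2527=-263817.06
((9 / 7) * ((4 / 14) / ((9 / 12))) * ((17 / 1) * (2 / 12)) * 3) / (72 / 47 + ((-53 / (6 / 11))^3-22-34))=-0.00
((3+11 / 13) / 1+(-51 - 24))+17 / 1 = -704 / 13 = -54.15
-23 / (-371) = 23 / 371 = 0.06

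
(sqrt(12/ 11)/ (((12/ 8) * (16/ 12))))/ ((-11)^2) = sqrt(33)/ 1331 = 0.00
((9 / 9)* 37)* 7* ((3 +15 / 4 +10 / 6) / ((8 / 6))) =26159 / 16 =1634.94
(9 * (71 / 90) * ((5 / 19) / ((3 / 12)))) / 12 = 71 / 114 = 0.62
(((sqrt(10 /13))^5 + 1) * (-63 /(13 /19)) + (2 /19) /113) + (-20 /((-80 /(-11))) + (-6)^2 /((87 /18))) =-135.16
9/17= 0.53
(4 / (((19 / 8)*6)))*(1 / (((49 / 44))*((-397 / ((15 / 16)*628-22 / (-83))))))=-34417328 / 92032143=-0.37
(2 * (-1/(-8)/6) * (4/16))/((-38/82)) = -0.02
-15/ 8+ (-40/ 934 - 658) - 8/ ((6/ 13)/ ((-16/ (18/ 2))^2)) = -648838711/ 907848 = -714.70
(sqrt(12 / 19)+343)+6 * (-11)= 2 * sqrt(57) / 19+277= 277.79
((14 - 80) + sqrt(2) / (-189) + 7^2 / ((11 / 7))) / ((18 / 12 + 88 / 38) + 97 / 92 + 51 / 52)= -2175823 / 365629 - 5681 * sqrt(2) / 6282171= -5.95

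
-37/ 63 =-0.59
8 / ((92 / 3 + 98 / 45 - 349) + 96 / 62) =-11160 / 438877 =-0.03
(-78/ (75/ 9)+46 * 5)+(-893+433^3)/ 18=1014822694/ 225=4510323.08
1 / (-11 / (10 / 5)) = -2 / 11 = -0.18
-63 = -63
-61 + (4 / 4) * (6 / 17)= -1031 / 17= -60.65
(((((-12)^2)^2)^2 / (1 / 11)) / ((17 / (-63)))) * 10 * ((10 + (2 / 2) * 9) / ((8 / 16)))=-113231379824640 / 17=-6660669401449.41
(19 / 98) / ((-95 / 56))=-0.11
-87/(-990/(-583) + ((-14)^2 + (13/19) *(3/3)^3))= -87609/199771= -0.44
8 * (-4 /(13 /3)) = -96 /13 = -7.38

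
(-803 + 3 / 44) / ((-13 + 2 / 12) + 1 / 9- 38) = 317961 / 20086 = 15.83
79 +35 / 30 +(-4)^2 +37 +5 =829 / 6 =138.17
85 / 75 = 17 / 15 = 1.13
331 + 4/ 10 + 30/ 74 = 61384/ 185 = 331.81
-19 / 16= -1.19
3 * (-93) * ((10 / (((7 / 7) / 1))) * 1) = -2790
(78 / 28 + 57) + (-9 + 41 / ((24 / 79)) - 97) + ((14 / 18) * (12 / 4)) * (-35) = 1189 / 168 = 7.08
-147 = -147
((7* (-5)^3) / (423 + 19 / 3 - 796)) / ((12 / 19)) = 665 / 176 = 3.78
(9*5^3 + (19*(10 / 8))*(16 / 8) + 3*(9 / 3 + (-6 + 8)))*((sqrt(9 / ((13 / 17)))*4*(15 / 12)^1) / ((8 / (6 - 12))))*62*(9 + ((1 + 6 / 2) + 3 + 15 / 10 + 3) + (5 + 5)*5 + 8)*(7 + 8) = -7802409375*sqrt(221) / 104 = -1115299559.26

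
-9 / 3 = -3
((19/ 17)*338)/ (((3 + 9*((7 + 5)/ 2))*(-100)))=-169/ 2550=-0.07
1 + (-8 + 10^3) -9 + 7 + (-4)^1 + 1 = 988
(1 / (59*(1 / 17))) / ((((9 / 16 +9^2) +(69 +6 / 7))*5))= 1904 / 5002905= 0.00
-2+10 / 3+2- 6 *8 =-134 / 3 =-44.67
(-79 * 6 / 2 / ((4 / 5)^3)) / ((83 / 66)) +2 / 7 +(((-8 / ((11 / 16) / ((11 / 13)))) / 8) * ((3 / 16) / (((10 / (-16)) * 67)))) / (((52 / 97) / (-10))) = -367.90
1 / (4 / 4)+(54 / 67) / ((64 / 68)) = 995 / 536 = 1.86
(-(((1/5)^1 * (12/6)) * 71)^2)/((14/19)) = -191558/175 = -1094.62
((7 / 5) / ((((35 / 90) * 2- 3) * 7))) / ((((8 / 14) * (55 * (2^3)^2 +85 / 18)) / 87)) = -49329 / 12689000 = -0.00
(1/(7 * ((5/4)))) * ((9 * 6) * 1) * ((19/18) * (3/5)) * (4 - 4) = 0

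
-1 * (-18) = 18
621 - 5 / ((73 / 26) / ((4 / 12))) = 135869 / 219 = 620.41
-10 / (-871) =0.01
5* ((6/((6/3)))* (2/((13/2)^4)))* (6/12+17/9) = 3440/85683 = 0.04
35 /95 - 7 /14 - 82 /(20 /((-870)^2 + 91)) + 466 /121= -35676564577 /11495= -3103659.38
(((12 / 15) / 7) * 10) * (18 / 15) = 48 / 35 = 1.37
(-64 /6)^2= 1024 /9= 113.78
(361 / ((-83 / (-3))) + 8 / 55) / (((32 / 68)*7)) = 1023893 / 255640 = 4.01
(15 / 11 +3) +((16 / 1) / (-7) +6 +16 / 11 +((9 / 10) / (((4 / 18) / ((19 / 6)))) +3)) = 78101 / 3080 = 25.36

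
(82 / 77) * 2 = 164 / 77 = 2.13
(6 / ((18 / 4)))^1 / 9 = 4 / 27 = 0.15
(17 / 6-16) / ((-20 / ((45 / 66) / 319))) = 79 / 56144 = 0.00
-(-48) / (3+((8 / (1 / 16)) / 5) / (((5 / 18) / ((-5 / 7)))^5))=-1344560 / 80537533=-0.02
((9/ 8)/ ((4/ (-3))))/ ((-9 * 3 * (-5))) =-1/ 160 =-0.01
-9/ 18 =-1/ 2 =-0.50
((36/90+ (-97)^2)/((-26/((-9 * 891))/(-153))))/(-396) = 44850267/40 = 1121256.68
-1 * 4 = -4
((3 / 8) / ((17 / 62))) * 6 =8.21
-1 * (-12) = 12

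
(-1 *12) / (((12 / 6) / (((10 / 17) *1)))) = -60 / 17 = -3.53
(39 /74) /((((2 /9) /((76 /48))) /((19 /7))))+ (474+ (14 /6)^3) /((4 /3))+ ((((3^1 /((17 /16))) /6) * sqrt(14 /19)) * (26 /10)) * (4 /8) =52 * sqrt(266) /1615+ 13994209 /37296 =375.75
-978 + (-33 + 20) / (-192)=-187763 / 192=-977.93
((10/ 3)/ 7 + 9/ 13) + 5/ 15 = 1.50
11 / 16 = 0.69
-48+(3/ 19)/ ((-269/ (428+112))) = -246948/ 5111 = -48.32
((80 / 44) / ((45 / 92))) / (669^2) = 368 / 44308539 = 0.00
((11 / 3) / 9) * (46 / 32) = 253 / 432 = 0.59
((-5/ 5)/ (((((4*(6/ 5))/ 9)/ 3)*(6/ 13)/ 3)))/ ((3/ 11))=-2145/ 16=-134.06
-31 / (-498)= 31 / 498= 0.06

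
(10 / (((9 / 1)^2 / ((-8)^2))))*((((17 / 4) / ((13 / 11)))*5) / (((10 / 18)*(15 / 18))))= 11968 / 39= 306.87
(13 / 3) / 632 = 13 / 1896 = 0.01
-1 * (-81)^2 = -6561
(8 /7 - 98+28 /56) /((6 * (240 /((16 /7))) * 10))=-1349 /88200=-0.02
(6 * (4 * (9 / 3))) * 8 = 576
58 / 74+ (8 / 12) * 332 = 24655 / 111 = 222.12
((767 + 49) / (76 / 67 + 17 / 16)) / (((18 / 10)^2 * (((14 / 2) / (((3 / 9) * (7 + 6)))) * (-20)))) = -947648 / 267057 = -3.55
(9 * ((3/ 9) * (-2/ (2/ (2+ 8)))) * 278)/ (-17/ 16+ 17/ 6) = -80064/ 17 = -4709.65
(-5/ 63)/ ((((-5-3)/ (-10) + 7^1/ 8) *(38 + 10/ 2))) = -200/ 181503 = -0.00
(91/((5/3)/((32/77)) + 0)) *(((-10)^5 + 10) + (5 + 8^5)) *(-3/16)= 15728778/55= 285977.78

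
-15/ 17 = -0.88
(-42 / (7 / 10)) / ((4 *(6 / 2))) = -5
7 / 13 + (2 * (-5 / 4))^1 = -51 / 26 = -1.96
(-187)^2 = 34969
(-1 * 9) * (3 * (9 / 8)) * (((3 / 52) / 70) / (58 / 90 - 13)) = 6561 / 3238144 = 0.00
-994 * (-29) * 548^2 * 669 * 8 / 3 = 15443308577536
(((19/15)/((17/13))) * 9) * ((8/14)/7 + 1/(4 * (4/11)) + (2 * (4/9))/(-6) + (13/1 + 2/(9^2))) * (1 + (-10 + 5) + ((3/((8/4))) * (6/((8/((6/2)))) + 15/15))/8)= -1327042327/3290112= -403.34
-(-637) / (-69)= -637 / 69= -9.23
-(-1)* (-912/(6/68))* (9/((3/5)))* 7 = -1085280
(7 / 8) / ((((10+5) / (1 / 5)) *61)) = 0.00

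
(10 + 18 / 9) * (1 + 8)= 108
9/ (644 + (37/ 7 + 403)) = 0.01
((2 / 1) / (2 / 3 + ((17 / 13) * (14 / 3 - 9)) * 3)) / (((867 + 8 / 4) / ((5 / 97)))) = -30 / 4130357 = -0.00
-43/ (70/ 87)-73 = -8851/ 70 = -126.44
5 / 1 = 5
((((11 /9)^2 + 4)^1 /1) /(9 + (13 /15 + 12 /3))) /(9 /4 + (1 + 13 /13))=2225 /23868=0.09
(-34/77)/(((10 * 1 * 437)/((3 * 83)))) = -4233/168245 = -0.03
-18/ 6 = -3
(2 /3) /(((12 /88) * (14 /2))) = 44 /63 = 0.70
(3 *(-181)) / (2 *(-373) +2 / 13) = 2353 / 3232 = 0.73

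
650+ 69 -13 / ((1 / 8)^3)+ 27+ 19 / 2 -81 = -11963 / 2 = -5981.50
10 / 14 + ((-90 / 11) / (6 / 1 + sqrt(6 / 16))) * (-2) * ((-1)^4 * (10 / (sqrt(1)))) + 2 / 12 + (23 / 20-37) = -650383 / 87780-240 * sqrt(6) / 209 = -10.22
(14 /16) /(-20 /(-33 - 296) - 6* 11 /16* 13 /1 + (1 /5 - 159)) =-11515 /2794713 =-0.00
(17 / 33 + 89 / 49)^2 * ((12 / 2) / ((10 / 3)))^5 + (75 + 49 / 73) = 472897194248 / 2651004125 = 178.38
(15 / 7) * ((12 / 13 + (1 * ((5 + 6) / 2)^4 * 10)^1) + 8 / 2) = 14282655 / 728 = 19619.03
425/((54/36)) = 850/3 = 283.33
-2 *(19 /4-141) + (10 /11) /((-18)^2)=242800 /891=272.50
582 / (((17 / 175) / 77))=7842450 / 17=461320.59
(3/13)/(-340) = -3/4420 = -0.00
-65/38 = -1.71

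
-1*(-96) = 96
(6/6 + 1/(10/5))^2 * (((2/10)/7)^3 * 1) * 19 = 0.00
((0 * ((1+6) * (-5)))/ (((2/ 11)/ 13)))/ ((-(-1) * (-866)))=0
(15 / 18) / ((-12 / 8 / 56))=-280 / 9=-31.11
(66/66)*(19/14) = 19/14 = 1.36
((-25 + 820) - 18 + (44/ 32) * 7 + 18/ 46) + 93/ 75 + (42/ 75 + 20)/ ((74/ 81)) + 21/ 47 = 6489177097/ 7999400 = 811.21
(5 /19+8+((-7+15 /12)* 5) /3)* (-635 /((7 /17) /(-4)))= -8143.60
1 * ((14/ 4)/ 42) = 0.08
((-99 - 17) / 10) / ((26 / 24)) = -10.71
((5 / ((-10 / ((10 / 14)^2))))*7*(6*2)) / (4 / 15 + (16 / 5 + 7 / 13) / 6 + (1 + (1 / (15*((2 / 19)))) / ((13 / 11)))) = -29250 / 3311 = -8.83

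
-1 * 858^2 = -736164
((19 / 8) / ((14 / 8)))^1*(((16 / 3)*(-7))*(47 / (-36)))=66.15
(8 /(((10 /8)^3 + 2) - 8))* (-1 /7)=512 /1813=0.28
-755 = -755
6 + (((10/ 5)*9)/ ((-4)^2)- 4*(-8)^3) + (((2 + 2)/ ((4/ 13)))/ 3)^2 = 2073.90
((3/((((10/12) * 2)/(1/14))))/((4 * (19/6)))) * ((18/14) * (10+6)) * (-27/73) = -26244/339815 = -0.08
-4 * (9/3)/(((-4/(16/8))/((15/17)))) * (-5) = -450/17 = -26.47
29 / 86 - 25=-2121 / 86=-24.66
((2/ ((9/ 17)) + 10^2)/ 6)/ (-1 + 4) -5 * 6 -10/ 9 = -2053/ 81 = -25.35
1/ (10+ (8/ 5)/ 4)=5/ 52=0.10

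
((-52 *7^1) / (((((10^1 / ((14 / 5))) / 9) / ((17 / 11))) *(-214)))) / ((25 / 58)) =11305476 / 735625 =15.37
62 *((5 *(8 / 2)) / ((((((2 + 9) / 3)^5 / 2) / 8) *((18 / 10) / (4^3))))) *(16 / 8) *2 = 685670400 / 161051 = 4257.47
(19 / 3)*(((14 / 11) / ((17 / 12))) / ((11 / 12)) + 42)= 559930 / 2057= 272.21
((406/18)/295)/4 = 203/10620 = 0.02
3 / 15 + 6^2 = 181 / 5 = 36.20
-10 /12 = -5 /6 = -0.83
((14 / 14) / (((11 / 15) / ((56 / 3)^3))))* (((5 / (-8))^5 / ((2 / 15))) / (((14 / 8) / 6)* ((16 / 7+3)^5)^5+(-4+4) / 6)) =-5133778309651115635901796875 / 282199194308091055479177114974610765234032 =-0.00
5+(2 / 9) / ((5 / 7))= 239 / 45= 5.31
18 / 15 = 6 / 5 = 1.20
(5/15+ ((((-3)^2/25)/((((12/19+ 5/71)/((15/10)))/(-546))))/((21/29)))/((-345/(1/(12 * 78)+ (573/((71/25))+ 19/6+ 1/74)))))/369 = 833795050999/892127979000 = 0.93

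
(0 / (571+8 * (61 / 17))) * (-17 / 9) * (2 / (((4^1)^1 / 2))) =0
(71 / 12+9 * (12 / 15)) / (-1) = -787 / 60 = -13.12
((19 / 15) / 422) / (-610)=-19 / 3861300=-0.00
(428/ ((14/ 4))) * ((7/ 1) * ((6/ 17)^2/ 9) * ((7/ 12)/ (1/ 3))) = 5992/ 289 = 20.73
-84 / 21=-4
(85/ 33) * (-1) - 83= -2824/ 33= -85.58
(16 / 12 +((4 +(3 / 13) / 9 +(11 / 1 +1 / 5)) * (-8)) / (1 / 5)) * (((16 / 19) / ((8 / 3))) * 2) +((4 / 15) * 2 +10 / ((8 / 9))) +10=-5365171 / 14820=-362.02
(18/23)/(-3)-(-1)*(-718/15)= -16604/345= -48.13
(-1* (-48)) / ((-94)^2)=12 / 2209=0.01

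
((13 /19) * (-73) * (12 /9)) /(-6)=1898 /171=11.10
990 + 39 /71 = 70329 /71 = 990.55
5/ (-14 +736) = 5/ 722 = 0.01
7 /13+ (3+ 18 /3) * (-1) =-8.46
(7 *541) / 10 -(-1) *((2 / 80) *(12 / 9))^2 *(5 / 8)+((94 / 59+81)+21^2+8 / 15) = 902.83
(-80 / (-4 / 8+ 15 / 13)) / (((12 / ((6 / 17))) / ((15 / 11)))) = -15600 / 3179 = -4.91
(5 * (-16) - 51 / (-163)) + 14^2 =18959 / 163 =116.31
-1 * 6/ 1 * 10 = -60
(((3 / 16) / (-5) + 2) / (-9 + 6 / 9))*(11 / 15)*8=-1.38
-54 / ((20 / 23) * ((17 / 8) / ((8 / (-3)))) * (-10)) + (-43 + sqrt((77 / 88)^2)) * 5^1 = -218.42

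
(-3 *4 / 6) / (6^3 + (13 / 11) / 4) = -88 / 9517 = -0.01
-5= -5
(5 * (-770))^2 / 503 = 14822500 / 503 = 29468.19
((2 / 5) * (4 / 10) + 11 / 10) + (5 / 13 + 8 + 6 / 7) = 47783 / 4550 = 10.50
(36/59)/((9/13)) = 52/59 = 0.88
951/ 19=50.05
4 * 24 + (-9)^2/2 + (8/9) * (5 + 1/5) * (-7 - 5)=81.03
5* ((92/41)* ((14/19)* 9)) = 57960/779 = 74.40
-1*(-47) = 47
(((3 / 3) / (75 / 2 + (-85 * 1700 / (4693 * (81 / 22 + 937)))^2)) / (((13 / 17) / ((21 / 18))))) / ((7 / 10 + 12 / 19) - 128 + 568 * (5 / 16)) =65621955994617113 / 81992492396108958345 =0.00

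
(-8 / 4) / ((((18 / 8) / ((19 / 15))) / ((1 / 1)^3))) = -152 / 135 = -1.13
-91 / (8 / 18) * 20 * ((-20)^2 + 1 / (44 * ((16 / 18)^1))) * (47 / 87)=-9033601395 / 10208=-884953.11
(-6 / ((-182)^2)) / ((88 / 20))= -15 / 364364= -0.00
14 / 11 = 1.27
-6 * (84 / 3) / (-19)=168 / 19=8.84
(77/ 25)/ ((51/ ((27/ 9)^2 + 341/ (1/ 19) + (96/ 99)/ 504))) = 13488556/ 34425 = 391.82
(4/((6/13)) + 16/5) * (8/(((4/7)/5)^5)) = 934889375/192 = 4869215.49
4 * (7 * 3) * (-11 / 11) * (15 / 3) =-420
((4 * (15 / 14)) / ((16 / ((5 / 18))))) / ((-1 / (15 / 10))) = -25 / 224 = -0.11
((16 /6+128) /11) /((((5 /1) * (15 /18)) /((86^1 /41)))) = 67424 /11275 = 5.98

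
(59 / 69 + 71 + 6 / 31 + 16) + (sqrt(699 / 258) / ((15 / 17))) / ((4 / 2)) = 17 * sqrt(20038) / 2580 + 188336 / 2139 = 88.98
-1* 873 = -873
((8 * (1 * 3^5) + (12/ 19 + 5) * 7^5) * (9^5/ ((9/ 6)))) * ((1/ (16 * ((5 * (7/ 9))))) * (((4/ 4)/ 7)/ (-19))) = -65023046379/ 141512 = -459487.86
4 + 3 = 7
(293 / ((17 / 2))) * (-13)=-448.12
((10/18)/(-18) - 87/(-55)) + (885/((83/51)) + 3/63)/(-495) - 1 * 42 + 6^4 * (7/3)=15439290551/5176710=2982.45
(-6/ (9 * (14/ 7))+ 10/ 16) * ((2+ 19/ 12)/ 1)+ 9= 2893/ 288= 10.05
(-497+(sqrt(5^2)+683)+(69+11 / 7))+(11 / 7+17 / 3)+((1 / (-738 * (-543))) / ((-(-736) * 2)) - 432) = -673840098425 / 4129163136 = -163.19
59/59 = 1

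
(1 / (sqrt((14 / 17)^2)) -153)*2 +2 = -2111 / 7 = -301.57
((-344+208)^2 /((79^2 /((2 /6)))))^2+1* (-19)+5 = -4565608190 /350550729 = -13.02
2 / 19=0.11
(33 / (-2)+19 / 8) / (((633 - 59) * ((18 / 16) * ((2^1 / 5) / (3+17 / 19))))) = -0.21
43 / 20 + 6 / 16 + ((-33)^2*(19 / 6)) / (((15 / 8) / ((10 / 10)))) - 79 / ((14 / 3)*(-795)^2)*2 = 21728302573 / 11797800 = 1841.72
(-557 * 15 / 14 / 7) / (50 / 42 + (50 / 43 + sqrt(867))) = 134724375 / 578483276- 139035555 * sqrt(3) / 82640468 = -2.68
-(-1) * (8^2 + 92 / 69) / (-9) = -196 / 27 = -7.26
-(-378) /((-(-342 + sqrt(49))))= 378 /335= 1.13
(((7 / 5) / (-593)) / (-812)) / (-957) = -1 / 329150580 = -0.00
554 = 554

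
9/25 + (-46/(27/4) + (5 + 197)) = 131993/675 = 195.55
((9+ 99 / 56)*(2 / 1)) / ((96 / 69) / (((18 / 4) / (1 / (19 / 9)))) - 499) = -263511 / 6103972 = -0.04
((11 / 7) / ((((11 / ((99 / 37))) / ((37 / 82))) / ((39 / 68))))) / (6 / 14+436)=297 / 1310360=0.00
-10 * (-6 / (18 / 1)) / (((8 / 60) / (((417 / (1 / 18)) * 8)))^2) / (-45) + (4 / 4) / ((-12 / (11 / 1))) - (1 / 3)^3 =-1622593036903 / 108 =-15024009600.95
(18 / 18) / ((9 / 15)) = 5 / 3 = 1.67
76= 76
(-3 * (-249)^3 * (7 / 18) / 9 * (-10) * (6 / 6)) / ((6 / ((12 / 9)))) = -40025090 / 9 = -4447232.22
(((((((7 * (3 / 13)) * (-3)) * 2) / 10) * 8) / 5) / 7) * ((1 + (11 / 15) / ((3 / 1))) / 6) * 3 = -224 / 1625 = -0.14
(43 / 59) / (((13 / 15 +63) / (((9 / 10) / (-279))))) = -129 / 3504364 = -0.00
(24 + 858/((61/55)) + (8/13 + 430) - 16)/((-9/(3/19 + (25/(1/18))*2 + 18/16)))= -10974349795/90402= -121394.99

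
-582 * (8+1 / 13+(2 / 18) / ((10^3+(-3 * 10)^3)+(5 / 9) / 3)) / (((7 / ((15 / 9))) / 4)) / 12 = -4766543528 / 12776309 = -373.08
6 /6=1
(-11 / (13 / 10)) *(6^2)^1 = -3960 / 13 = -304.62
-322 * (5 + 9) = -4508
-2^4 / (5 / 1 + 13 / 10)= -160 / 63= -2.54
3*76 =228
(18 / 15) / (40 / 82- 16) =-41 / 530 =-0.08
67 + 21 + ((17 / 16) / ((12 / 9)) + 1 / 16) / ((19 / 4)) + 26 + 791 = 275175 / 304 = 905.18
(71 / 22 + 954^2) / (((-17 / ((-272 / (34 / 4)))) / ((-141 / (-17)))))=45171037488 / 3179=14209197.07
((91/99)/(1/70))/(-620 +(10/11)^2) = -7007/67428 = -0.10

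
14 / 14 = 1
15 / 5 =3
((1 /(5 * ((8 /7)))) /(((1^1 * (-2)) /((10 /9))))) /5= -7 /360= -0.02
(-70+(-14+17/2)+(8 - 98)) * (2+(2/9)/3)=-9268/27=-343.26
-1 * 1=-1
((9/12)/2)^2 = 9/64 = 0.14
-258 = -258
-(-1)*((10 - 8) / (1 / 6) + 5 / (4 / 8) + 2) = 24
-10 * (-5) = 50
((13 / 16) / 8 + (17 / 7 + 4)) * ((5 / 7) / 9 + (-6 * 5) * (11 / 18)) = -3364325 / 28224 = -119.20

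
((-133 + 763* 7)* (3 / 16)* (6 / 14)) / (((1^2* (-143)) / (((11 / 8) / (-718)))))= 837 / 149344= 0.01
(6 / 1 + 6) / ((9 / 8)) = 32 / 3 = 10.67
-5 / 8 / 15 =-1 / 24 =-0.04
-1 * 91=-91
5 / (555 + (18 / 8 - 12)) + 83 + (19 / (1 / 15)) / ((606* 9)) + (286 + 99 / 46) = 5642219897 / 15199389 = 371.21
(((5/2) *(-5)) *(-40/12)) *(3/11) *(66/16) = 375/8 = 46.88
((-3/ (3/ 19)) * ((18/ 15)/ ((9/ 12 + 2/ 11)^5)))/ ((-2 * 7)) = 9400224768/ 4054967035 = 2.32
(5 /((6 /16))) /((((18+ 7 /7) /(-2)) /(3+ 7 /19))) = -5120 /1083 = -4.73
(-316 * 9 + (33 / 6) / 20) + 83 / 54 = -3069563 / 1080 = -2842.19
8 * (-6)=-48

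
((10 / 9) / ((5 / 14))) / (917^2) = 0.00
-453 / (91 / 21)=-1359 / 13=-104.54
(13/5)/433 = 13/2165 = 0.01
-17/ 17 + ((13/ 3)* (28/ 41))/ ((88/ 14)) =-716/ 1353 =-0.53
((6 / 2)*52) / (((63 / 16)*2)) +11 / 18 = 2573 / 126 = 20.42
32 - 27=5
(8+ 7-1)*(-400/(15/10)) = -11200/3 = -3733.33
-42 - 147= -189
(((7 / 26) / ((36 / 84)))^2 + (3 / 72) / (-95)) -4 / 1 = -4168157 / 1155960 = -3.61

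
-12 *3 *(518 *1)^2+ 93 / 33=-9659661.18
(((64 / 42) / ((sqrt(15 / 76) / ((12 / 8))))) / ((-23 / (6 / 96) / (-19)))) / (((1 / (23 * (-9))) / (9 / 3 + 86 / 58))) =-246.49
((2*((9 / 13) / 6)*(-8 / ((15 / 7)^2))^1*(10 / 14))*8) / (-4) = 112 / 195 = 0.57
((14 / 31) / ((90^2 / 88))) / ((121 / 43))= 1204 / 690525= 0.00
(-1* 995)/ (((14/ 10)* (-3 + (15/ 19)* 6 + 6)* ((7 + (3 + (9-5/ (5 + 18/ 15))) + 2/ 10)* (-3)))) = 1.66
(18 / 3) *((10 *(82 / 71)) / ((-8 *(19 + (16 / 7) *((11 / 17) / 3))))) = -219555 / 494089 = -0.44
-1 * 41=-41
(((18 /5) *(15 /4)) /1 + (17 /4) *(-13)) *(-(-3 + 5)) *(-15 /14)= -89.46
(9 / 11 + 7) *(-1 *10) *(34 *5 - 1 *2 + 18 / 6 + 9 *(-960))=7283340 / 11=662121.82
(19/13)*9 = 171/13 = 13.15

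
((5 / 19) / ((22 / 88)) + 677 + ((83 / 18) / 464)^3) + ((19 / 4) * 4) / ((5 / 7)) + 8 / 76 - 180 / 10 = 38010074734910101 / 55347124469760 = 686.76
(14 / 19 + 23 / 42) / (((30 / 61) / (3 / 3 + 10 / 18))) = 12505 / 3078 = 4.06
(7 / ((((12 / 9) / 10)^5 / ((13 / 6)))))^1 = 23034375 / 64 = 359912.11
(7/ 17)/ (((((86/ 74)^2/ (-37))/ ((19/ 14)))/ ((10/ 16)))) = -4812035/ 502928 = -9.57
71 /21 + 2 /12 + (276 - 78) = 8465 /42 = 201.55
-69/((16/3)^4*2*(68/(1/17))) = -5589/151519232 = -0.00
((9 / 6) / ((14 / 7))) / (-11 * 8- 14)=-1 / 136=-0.01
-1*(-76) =76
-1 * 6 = -6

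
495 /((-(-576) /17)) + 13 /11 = 11117 /704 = 15.79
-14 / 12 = -7 / 6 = -1.17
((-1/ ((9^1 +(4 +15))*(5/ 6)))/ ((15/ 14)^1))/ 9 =-1/ 225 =-0.00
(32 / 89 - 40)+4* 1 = -3172 / 89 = -35.64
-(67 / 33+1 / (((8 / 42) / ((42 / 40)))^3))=-2864585993 / 16896000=-169.54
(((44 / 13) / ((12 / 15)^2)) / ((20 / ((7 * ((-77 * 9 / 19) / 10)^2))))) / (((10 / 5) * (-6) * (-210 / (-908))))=-133242417 / 15017600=-8.87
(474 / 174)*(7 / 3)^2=3871 / 261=14.83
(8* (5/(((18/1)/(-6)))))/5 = -8/3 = -2.67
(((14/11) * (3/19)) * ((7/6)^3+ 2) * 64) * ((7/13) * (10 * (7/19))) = 42532000/464607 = 91.54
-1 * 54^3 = -157464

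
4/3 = 1.33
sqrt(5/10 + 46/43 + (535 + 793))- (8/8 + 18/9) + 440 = sqrt(9833498)/86 + 437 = 473.46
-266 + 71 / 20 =-5249 / 20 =-262.45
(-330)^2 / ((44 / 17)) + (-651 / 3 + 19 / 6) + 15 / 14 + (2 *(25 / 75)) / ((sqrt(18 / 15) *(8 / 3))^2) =56262953 / 1344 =41862.32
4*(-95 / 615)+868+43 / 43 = 106811 / 123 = 868.38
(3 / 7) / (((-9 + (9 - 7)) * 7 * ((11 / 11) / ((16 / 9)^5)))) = -1048576 / 6751269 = -0.16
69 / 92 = 3 / 4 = 0.75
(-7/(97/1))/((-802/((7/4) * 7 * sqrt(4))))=343/155588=0.00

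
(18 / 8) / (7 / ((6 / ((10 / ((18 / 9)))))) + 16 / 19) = 513 / 1522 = 0.34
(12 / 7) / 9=4 / 21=0.19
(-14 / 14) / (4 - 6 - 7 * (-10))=-1 / 68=-0.01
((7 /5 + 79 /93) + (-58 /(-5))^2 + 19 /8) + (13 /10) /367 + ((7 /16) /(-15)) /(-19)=12035051387 /86465200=139.19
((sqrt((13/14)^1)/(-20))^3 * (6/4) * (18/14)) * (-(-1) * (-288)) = 3159 * sqrt(182)/686000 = 0.06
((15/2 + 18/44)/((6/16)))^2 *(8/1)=430592/121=3558.61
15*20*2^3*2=4800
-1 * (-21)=21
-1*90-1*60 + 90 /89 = -13260 /89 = -148.99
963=963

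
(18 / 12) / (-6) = -1 / 4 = -0.25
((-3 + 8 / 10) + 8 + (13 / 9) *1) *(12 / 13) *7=46.81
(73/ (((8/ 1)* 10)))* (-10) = -73/ 8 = -9.12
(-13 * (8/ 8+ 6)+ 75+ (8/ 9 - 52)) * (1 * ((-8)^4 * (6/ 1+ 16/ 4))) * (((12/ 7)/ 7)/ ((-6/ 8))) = 395837440/ 441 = 897590.57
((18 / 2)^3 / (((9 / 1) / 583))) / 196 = 47223 / 196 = 240.93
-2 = -2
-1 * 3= -3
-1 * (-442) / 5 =442 / 5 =88.40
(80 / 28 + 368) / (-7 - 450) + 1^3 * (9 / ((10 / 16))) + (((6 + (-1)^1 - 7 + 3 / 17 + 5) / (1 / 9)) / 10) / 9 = 3781289 / 271915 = 13.91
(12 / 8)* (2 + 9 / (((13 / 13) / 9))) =124.50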